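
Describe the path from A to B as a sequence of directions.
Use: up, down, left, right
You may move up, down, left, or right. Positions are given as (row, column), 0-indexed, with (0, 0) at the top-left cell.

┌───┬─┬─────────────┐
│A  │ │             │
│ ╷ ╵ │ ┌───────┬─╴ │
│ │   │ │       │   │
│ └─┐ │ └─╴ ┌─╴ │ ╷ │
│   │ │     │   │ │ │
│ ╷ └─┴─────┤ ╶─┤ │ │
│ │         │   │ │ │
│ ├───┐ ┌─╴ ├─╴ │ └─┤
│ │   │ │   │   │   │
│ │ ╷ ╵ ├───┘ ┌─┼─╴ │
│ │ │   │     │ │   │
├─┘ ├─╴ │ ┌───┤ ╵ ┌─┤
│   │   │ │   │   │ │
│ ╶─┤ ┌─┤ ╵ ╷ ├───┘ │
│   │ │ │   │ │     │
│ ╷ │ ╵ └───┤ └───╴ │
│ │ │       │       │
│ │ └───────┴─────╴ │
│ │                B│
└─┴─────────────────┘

Finding the path and converting it to directions:
Path through cells: (0,0) → (1,0) → (2,0) → (2,1) → (3,1) → (3,2) → (3,3) → (4,3) → (5,3) → (5,2) → (4,2) → (4,1) → (5,1) → (6,1) → (6,0) → (7,0) → (7,1) → (8,1) → (9,1) → (9,2) → (9,3) → (9,4) → (9,5) → (9,6) → (9,7) → (9,8) → (9,9)
Directions: down, down, right, down, right, right, down, down, left, up, left, down, down, left, down, right, down, down, right, right, right, right, right, right, right, right

Solution:

┌───┬─┬─────────────┐
│A  │ │             │
│ ╷ ╵ │ ┌───────┬─╴ │
│↓│   │ │       │   │
│ └─┐ │ └─╴ ┌─╴ │ ╷ │
│↳ ↓│ │     │   │ │ │
│ ╷ └─┴─────┤ ╶─┤ │ │
│ │↳ → ↓    │   │ │ │
│ ├───┐ ┌─╴ ├─╴ │ └─┤
│ │↓ ↰│↓│   │   │   │
│ │ ╷ ╵ ├───┘ ┌─┼─╴ │
│ │↓│↑ ↲│     │ │   │
├─┘ ├─╴ │ ┌───┤ ╵ ┌─┤
│↓ ↲│   │ │   │   │ │
│ ╶─┤ ┌─┤ ╵ ╷ ├───┘ │
│↳ ↓│ │ │   │ │     │
│ ╷ │ ╵ └───┤ └───╴ │
│ │↓│       │       │
│ │ └───────┴─────╴ │
│ │↳ → → → → → → → B│
└─┴─────────────────┘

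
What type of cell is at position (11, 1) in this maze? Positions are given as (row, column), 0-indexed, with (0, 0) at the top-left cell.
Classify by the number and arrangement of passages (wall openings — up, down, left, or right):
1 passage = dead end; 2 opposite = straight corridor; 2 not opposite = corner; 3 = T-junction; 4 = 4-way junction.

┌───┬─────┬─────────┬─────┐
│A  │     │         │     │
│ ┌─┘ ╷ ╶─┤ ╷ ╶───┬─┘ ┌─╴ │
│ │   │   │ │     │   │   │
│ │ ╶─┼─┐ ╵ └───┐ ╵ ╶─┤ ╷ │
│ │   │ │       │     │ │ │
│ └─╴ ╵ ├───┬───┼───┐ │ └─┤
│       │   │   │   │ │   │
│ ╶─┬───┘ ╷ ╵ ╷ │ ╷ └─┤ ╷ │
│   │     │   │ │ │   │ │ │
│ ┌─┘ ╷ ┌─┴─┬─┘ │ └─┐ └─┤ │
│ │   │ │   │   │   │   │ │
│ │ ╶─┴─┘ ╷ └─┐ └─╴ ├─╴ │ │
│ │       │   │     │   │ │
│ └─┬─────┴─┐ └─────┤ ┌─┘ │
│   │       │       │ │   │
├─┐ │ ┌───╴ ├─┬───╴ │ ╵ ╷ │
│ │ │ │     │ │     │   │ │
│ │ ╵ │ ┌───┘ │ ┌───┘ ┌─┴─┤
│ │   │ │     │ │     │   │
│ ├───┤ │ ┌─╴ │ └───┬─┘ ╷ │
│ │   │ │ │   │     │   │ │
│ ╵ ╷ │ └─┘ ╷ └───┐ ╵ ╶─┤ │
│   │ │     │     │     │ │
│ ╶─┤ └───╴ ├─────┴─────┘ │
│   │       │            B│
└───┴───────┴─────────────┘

Checking cell at (11, 1):
Number of passages: 2
Cell type: corner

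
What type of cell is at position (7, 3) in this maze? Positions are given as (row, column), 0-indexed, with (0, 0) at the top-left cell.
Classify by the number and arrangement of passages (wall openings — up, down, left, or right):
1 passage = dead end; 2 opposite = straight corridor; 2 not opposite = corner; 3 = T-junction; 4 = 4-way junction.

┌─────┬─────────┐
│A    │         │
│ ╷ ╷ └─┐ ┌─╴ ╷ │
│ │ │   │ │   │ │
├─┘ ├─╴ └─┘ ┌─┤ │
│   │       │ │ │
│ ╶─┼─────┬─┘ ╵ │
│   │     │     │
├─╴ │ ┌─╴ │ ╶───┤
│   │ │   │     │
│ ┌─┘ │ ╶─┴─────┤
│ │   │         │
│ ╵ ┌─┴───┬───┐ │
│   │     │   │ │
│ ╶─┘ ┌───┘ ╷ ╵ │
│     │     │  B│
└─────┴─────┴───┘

Checking cell at (7, 3):
Number of passages: 1
Cell type: dead end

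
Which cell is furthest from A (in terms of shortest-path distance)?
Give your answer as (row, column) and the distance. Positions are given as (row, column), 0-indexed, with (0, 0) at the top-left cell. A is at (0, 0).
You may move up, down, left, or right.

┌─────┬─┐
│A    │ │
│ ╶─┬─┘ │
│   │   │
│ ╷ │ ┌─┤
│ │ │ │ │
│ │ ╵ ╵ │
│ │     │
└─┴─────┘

Computing BFS distances from A to all cells:
Furthest cell: (0, 3)
Distance: 9 steps

Path from A to the furthest cell:

┌─────┬─┐
│A    │B│
│ ╶─┬─┘ │
│↳ ↓│↱ ↑│
│ ╷ │ ┌─┤
│ │↓│↑│ │
│ │ ╵ ╵ │
│ │↳ ↑  │
└─┴─────┘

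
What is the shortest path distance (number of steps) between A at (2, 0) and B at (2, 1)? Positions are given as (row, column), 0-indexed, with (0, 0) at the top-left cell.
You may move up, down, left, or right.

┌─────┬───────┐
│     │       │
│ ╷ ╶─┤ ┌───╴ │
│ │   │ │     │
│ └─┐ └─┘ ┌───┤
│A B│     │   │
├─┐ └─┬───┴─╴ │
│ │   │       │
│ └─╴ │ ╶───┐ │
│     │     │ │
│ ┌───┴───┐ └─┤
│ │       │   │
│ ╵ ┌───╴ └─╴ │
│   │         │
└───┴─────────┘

Finding path from (2, 0) to (2, 1):
Path: (2,0) → (2,1)
Distance: 1 steps

Solution:

┌─────┬───────┐
│     │       │
│ ╷ ╶─┤ ┌───╴ │
│ │   │ │     │
│ └─┐ └─┘ ┌───┤
│A B│     │   │
├─┐ └─┬───┴─╴ │
│ │   │       │
│ └─╴ │ ╶───┐ │
│     │     │ │
│ ┌───┴───┐ └─┤
│ │       │   │
│ ╵ ┌───╴ └─╴ │
│   │         │
└───┴─────────┘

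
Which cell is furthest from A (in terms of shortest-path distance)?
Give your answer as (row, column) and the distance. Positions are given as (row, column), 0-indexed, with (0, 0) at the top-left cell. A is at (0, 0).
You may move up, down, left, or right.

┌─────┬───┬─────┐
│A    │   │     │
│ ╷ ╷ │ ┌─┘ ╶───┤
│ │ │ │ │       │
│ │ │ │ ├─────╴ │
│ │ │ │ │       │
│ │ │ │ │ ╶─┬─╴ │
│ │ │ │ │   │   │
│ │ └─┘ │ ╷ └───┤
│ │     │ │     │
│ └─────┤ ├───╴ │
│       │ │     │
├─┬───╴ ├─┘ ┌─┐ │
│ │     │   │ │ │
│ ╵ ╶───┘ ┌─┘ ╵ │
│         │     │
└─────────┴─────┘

Computing BFS distances from A to all cells:
Furthest cell: (0, 7)
Distance: 35 steps

Path from A to the furthest cell:

┌─────┬───┬─────┐
│A    │   │↱ → B│
│ ╷ ╷ │ ┌─┘ ╶───┤
│↓│ │ │ │  ↑ ← ↰│
│ │ │ │ ├─────╴ │
│↓│ │ │ │↱ → → ↑│
│ │ │ │ │ ╶─┬─╴ │
│↓│ │ │ │↑ ↰│   │
│ │ └─┘ │ ╷ └───┤
│↓│     │ │↑ ← ↰│
│ └─────┤ ├───╴ │
│↳ → → ↓│ │↱ → ↑│
├─┬───╴ ├─┘ ┌─┐ │
│ │↓ ← ↲│↱ ↑│ │ │
│ ╵ ╶───┘ ┌─┘ ╵ │
│  ↳ → → ↑│     │
└─────────┴─────┘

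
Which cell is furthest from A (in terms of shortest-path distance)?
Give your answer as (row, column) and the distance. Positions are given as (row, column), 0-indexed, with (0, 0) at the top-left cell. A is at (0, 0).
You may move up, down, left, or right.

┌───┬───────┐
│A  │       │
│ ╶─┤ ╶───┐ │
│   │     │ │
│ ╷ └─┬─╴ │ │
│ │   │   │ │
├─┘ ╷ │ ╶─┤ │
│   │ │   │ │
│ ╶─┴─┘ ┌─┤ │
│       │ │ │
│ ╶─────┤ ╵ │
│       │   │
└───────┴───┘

Computing BFS distances from A to all cells:
Furthest cell: (4, 4)
Distance: 26 steps

Path from A to the furthest cell:

┌───┬───────┐
│A  │↱ → → ↓│
│ ╶─┤ ╶───┐ │
│↳ ↓│↑ ← ↰│↓│
│ ╷ └─┬─╴ │ │
│ │↓  │↱ ↑│↓│
├─┘ ╷ │ ╶─┤ │
│↓ ↲│ │↑  │↓│
│ ╶─┴─┘ ┌─┤ │
│↳ → → ↑│B│↓│
│ ╶─────┤ ╵ │
│       │↑ ↲│
└───────┴───┘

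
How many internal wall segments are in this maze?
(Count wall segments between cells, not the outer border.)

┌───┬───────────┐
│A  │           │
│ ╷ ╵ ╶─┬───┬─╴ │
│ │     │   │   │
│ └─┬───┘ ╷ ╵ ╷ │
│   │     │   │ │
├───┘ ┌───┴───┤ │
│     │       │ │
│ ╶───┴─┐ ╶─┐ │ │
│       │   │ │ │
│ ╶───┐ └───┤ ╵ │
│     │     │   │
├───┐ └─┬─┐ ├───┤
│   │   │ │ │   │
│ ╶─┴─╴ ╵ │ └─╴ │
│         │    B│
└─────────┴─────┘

Counting internal wall segments:
Total internal walls: 49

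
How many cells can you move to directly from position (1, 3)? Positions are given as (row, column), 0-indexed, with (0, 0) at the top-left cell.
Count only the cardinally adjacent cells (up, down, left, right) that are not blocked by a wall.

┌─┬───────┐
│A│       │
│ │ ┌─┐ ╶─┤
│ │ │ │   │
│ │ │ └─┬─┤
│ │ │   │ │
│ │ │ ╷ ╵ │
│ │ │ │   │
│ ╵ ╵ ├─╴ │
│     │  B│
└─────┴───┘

Checking passable neighbors of (1, 3):
Neighbors: (0, 3), (1, 4)
Count: 2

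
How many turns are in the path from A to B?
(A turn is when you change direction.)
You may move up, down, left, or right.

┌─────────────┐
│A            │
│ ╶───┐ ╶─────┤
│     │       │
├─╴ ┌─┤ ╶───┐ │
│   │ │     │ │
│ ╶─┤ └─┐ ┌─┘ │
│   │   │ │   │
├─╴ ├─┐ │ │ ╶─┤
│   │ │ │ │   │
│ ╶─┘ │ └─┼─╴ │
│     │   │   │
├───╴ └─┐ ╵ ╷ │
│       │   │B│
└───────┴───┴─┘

Directions: right, right, right, down, right, right, right, down, down, left, down, right, down, down
Number of turns: 7

Solution:

┌─────────────┐
│A → → ↓      │
│ ╶───┐ ╶─────┤
│     │↳ → → ↓│
├─╴ ┌─┤ ╶───┐ │
│   │ │     │↓│
│ ╶─┤ └─┐ ┌─┘ │
│   │   │ │↓ ↲│
├─╴ ├─┐ │ │ ╶─┤
│   │ │ │ │↳ ↓│
│ ╶─┘ │ └─┼─╴ │
│     │   │  ↓│
├───╴ └─┐ ╵ ╷ │
│       │   │B│
└───────┴───┴─┘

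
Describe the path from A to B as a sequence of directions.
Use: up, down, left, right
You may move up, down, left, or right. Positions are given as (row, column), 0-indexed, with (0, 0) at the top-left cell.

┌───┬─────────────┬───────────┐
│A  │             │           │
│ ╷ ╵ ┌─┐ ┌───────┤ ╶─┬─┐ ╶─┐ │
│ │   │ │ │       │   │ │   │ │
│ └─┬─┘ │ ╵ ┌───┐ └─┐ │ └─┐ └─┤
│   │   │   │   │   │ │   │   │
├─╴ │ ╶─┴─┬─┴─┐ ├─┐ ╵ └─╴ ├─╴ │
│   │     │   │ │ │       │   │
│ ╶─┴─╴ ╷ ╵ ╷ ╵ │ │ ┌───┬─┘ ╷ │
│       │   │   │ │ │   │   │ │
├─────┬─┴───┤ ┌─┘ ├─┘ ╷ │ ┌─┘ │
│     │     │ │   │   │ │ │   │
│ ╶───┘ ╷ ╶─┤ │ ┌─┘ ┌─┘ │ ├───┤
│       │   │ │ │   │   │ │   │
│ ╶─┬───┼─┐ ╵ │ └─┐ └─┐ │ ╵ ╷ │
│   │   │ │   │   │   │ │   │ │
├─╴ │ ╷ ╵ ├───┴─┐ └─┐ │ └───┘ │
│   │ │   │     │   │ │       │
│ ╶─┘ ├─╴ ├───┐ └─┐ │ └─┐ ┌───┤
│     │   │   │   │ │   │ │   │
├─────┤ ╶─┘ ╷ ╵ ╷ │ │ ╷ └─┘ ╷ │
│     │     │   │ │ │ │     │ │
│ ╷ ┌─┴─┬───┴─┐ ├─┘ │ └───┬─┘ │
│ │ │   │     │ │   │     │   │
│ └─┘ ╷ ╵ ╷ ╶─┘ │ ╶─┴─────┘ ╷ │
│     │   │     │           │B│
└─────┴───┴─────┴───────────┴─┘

Finding the path and converting it to directions:
Path through cells: (0,0) → (0,1) → (1,1) → (1,2) → (0,2) → (0,3) → (0,4) → (1,4) → (2,4) → (2,5) → (1,5) → (1,6) → (1,7) → (1,8) → (2,8) → (2,9) → (3,9) → (3,10) → (2,10) → (1,10) → (1,9) → (0,9) → (0,10) → (0,11) → (0,12) → (1,12) → (1,13) → (2,13) → (2,14) → (3,14) → (3,13) → (4,13) → (4,12) → (5,12) → (6,12) → (7,12) → (7,13) → (6,13) → (6,14) → (7,14) → (8,14) → (8,13) → (8,12) → (8,11) → (7,11) → (6,11) → (5,11) → (4,11) → (4,10) → (5,10) → (5,9) → (6,9) → (7,9) → (7,10) → (8,10) → (9,10) → (9,11) → (10,11) → (10,12) → (10,13) → (9,13) → (9,14) → (10,14) → (11,14) → (12,14)
Directions: right, down, right, up, right, right, down, down, right, up, right, right, right, down, right, down, right, up, up, left, up, right, right, right, down, right, down, right, down, left, down, left, down, down, down, right, up, right, down, down, left, left, left, up, up, up, up, left, down, left, down, down, right, down, down, right, down, right, right, up, right, down, down, down

Solution:

┌───┬─────────────┬───────────┐
│A ↓│↱ → ↓        │↱ → → ↓    │
│ ╷ ╵ ┌─┐ ┌───────┤ ╶─┬─┐ ╶─┐ │
│ │↳ ↑│ │↓│↱ → → ↓│↑ ↰│ │↳ ↓│ │
│ └─┬─┘ │ ╵ ┌───┐ └─┐ │ └─┐ └─┤
│   │   │↳ ↑│   │↳ ↓│↑│   │↳ ↓│
├─╴ │ ╶─┴─┬─┴─┐ ├─┐ ╵ └─╴ ├─╴ │
│   │     │   │ │ │↳ ↑    │↓ ↲│
│ ╶─┴─╴ ╷ ╵ ╷ ╵ │ │ ┌───┬─┘ ╷ │
│       │   │   │ │ │↓ ↰│↓ ↲│ │
├─────┬─┴───┤ ┌─┘ ├─┘ ╷ │ ┌─┘ │
│     │     │ │   │↓ ↲│↑│↓│   │
│ ╶───┘ ╷ ╶─┤ │ ┌─┘ ┌─┘ │ ├───┤
│       │   │ │ │  ↓│  ↑│↓│↱ ↓│
│ ╶─┬───┼─┐ ╵ │ └─┐ └─┐ │ ╵ ╷ │
│   │   │ │   │   │↳ ↓│↑│↳ ↑│↓│
├─╴ │ ╷ ╵ ├───┴─┐ └─┐ │ └───┘ │
│   │ │   │     │   │↓│↑ ← ← ↲│
│ ╶─┘ ├─╴ ├───┐ └─┐ │ └─┐ ┌───┤
│     │   │   │   │ │↳ ↓│ │↱ ↓│
├─────┤ ╶─┘ ╷ ╵ ╷ │ │ ╷ └─┘ ╷ │
│     │     │   │ │ │ │↳ → ↑│↓│
│ ╷ ┌─┴─┬───┴─┐ ├─┘ │ └───┬─┘ │
│ │ │   │     │ │   │     │  ↓│
│ └─┘ ╷ ╵ ╷ ╶─┘ │ ╶─┴─────┘ ╷ │
│     │   │     │           │B│
└─────┴───┴─────┴───────────┴─┘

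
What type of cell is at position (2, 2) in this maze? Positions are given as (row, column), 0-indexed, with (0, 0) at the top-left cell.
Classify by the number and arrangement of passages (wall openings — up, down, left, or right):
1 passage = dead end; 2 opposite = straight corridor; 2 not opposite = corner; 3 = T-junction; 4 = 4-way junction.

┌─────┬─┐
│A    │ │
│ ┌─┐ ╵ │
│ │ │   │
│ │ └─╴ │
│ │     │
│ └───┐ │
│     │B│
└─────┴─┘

Checking cell at (2, 2):
Number of passages: 2
Cell type: straight corridor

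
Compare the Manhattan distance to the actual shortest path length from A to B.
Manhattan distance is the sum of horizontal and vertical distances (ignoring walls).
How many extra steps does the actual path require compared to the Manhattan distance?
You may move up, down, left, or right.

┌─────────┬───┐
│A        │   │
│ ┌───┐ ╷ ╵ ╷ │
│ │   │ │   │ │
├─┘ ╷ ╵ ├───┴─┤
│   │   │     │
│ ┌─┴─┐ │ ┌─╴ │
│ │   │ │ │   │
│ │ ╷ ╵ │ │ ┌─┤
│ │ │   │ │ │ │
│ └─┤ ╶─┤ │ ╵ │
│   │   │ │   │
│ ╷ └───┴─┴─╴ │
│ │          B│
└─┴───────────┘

Manhattan distance: |6 - 0| + |6 - 0| = 12
Actual path length: 20
Extra steps: 20 - 12 = 8

Solution:

┌─────────┬───┐
│A → → ↓  │   │
│ ┌───┐ ╷ ╵ ╷ │
│ │↓ ↰│↓│   │ │
├─┘ ╷ ╵ ├───┴─┤
│↓ ↲│↑ ↲│     │
│ ┌─┴─┐ │ ┌─╴ │
│↓│   │ │ │   │
│ │ ╷ ╵ │ │ ┌─┤
│↓│ │   │ │ │ │
│ └─┤ ╶─┤ │ ╵ │
│↳ ↓│   │ │   │
│ ╷ └───┴─┴─╴ │
│ │↳ → → → → B│
└─┴───────────┘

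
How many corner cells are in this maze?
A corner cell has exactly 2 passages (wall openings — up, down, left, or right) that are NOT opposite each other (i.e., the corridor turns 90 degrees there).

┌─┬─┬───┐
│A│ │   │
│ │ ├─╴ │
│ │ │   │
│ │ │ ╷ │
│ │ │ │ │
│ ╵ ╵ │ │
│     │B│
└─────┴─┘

Counting corner cells (2 non-opposite passages):
Total corners: 4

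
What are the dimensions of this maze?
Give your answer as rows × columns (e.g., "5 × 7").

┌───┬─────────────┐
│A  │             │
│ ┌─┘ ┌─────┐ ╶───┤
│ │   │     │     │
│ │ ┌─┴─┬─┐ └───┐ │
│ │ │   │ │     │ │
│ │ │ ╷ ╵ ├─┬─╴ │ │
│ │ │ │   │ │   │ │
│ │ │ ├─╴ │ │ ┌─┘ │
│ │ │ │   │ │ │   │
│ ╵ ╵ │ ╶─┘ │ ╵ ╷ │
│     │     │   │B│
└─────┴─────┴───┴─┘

Counting the maze dimensions:
Rows (vertical): 6
Columns (horizontal): 9
Dimensions: 6 × 9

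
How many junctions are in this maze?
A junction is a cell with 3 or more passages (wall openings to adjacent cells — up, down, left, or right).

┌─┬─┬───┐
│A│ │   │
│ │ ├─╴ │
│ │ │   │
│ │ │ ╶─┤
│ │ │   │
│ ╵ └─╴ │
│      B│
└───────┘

Checking each cell for number of passages:

Junctions found (3+ passages):
  (3, 1): 3 passages
Total junctions: 1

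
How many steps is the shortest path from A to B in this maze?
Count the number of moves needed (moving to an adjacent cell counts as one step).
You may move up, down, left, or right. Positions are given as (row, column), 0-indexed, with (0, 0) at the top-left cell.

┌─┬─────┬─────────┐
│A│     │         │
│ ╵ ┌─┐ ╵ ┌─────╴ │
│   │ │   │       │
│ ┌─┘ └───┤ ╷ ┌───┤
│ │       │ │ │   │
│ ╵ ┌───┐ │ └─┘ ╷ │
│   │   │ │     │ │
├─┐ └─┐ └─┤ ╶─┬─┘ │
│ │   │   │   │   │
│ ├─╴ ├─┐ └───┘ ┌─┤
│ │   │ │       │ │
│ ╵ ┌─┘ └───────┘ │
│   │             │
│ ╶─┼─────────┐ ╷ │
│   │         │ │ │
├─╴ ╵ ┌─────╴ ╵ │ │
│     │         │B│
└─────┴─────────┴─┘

Using BFS to find shortest path:
Start: (0, 0), End: (8, 8)
Path found:
(0,0) → (1,0) → (2,0) → (3,0) → (3,1) → (4,1) → (4,2) → (5,2) → (5,1) → (6,1) → (6,0) → (7,0) → (7,1) → (8,1) → (8,2) → (7,2) → (7,3) → (7,4) → (7,5) → (7,6) → (8,6) → (8,7) → (7,7) → (6,7) → (6,8) → (7,8) → (8,8)
Number of steps: 26

Solution:

┌─┬─────┬─────────┐
│A│     │         │
│ ╵ ┌─┐ ╵ ┌─────╴ │
│↓  │ │   │       │
│ ┌─┘ └───┤ ╷ ┌───┤
│↓│       │ │ │   │
│ ╵ ┌───┐ │ └─┘ ╷ │
│↳ ↓│   │ │     │ │
├─┐ └─┐ └─┤ ╶─┬─┘ │
│ │↳ ↓│   │   │   │
│ ├─╴ ├─┐ └───┘ ┌─┤
│ │↓ ↲│ │       │ │
│ ╵ ┌─┘ └───────┘ │
│↓ ↲│          ↱ ↓│
│ ╶─┼─────────┐ ╷ │
│↳ ↓│↱ → → → ↓│↑│↓│
├─╴ ╵ ┌─────╴ ╵ │ │
│  ↳ ↑│      ↳ ↑│B│
└─────┴─────────┴─┘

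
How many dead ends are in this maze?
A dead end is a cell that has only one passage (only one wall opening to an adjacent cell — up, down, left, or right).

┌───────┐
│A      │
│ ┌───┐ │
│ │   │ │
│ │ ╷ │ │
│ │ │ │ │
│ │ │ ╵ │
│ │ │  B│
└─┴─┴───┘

Checking each cell for number of passages:

Dead ends found at positions:
  (3, 0)
  (3, 1)
Total dead ends: 2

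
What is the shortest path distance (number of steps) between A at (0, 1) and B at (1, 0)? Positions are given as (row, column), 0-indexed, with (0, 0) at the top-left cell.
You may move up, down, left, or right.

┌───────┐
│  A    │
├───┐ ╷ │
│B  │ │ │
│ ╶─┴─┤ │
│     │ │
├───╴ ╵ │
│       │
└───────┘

Finding path from (0, 1) to (1, 0):
Path: (0,1) → (0,2) → (0,3) → (1,3) → (2,3) → (3,3) → (3,2) → (2,2) → (2,1) → (2,0) → (1,0)
Distance: 10 steps

Solution:

┌───────┐
│  A → ↓│
├───┐ ╷ │
│B  │ │↓│
│ ╶─┴─┤ │
│↑ ← ↰│↓│
├───╴ ╵ │
│    ↑ ↲│
└───────┘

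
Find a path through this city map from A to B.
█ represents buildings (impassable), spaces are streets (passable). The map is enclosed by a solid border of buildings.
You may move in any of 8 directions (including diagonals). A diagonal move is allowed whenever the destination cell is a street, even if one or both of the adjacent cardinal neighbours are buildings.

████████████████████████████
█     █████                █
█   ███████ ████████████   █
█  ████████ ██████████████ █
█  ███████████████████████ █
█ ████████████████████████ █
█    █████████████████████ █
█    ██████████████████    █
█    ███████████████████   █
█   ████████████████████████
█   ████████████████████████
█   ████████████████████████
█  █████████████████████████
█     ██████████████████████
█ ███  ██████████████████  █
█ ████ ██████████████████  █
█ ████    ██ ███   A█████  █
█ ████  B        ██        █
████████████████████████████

Finding the shortest path from A to B:
Movement: 8-directional
Path length: 11 steps
Directions: left → left → left → down-left → left → left → left → left → left → left → left

Solution:

████████████████████████████
█     █████                █
█   ███████ ████████████   █
█  ████████ ██████████████ █
█  ███████████████████████ █
█ ████████████████████████ █
█    █████████████████████ █
█    ██████████████████    █
█    ███████████████████   █
█   ████████████████████████
█   ████████████████████████
█   ████████████████████████
█  █████████████████████████
█     ██████████████████████
█ ███  ██████████████████  █
█ ████ ██████████████████  █
█ ████    ██ ███↙←←A█████  █
█ ████  B←←←←←←← ██        █
████████████████████████████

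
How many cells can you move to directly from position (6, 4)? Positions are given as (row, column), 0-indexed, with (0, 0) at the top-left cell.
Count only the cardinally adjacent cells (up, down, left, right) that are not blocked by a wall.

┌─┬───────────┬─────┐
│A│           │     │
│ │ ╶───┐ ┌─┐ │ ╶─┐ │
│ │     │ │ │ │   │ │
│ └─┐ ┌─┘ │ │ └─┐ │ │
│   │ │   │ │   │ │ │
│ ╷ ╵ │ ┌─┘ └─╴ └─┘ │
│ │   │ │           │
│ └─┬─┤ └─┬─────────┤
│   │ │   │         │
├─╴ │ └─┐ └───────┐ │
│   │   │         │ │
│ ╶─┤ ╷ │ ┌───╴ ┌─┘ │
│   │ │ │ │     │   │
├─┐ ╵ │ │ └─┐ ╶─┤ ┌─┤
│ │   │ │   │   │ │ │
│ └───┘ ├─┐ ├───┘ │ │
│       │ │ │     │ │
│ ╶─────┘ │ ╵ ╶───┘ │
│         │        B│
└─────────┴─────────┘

Checking passable neighbors of (6, 4):
Neighbors: (5, 4), (7, 4)
Count: 2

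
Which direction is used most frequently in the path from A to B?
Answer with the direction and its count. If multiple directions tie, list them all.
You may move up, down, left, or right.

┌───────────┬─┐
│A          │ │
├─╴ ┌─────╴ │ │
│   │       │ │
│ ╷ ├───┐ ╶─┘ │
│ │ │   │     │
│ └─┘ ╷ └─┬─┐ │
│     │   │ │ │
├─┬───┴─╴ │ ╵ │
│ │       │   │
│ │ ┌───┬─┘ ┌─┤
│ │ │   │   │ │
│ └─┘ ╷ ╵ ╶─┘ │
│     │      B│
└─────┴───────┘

Directions: right, right, right, right, right, down, left, down, right, right, down, down, left, down, left, down, right, right
Counts: {'right': 9, 'down': 6, 'left': 3}
Most common: right (9 times)

Solution:

┌───────────┬─┐
│A → → → → ↓│ │
├─╴ ┌─────╴ │ │
│   │    ↓ ↲│ │
│ ╷ ├───┐ ╶─┘ │
│ │ │   │↳ → ↓│
│ └─┘ ╷ └─┬─┐ │
│     │   │ │↓│
├─┬───┴─╴ │ ╵ │
│ │       │↓ ↲│
│ │ ┌───┬─┘ ┌─┤
│ │ │   │↓ ↲│ │
│ └─┘ ╷ ╵ ╶─┘ │
│     │  ↳ → B│
└─────┴───────┘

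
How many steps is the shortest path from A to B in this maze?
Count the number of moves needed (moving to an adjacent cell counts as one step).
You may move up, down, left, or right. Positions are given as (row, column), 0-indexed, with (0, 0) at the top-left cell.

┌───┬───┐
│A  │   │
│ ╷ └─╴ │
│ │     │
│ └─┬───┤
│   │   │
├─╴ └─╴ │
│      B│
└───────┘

Using BFS to find shortest path:
Start: (0, 0), End: (3, 3)
Path found:
(0,0) → (1,0) → (2,0) → (2,1) → (3,1) → (3,2) → (3,3)
Number of steps: 6

Solution:

┌───┬───┐
│A  │   │
│ ╷ └─╴ │
│↓│     │
│ └─┬───┤
│↳ ↓│   │
├─╴ └─╴ │
│  ↳ → B│
└───────┘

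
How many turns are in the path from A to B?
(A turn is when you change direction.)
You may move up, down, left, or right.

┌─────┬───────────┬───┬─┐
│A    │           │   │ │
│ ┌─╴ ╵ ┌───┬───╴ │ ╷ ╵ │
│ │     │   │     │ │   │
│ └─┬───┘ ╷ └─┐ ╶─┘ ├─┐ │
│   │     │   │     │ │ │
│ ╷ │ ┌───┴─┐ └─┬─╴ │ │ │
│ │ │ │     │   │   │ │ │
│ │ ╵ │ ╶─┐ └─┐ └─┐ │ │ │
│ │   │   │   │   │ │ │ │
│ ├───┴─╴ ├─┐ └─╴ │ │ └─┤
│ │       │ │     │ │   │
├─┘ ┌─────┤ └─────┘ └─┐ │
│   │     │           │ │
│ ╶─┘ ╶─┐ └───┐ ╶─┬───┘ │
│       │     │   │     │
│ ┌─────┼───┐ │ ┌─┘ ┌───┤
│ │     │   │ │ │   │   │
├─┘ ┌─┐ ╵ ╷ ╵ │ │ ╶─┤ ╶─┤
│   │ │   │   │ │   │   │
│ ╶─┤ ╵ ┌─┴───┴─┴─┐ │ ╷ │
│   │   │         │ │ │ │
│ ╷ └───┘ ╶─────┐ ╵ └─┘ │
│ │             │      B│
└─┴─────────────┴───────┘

Directions: down, down, right, down, down, right, up, up, right, right, up, right, down, right, down, right, down, right, down, left, left, up, left, up, left, left, down, right, down, left, left, left, down, left, down, right, right, up, right, right, down, right, right, down, down, left, up, left, down, left, up, left, left, down, left, down, right, down, right, right, right, up, right, right, right, right, down, right, right, right
Number of turns: 49

Solution:

┌─────┬───────────┬───┬─┐
│A    │           │   │ │
│ ┌─╴ ╵ ┌───┬───╴ │ ╷ ╵ │
│↓│     │↱ ↓│     │ │   │
│ └─┬───┘ ╷ └─┐ ╶─┘ ├─┐ │
│↳ ↓│↱ → ↑│↳ ↓│     │ │ │
│ ╷ │ ┌───┴─┐ └─┬─╴ │ │ │
│ │↓│↑│↓ ← ↰│↳ ↓│   │ │ │
│ │ ╵ │ ╶─┐ └─┐ └─┐ │ │ │
│ │↳ ↑│↳ ↓│↑ ↰│↳ ↓│ │ │ │
│ ├───┴─╴ ├─┐ └─╴ │ │ └─┤
│ │↓ ← ← ↲│ │↑ ← ↲│ │   │
├─┘ ┌─────┤ └─────┘ └─┐ │
│↓ ↲│↱ → ↓│           │ │
│ ╶─┘ ╶─┐ └───┐ ╶─┬───┘ │
│↳ → ↑  │↳ → ↓│   │     │
│ ┌─────┼───┐ │ ┌─┘ ┌───┤
│ │↓ ← ↰│↓ ↰│↓│ │   │   │
├─┘ ┌─┐ ╵ ╷ ╵ │ │ ╶─┤ ╶─┤
│↓ ↲│ │↑ ↲│↑ ↲│ │   │   │
│ ╶─┤ ╵ ┌─┴───┴─┴─┐ │ ╷ │
│↳ ↓│   │↱ → → → ↓│ │ │ │
│ ╷ └───┘ ╶─────┐ ╵ └─┘ │
│ │↳ → → ↑      │↳ → → B│
└─┴─────────────┴───────┘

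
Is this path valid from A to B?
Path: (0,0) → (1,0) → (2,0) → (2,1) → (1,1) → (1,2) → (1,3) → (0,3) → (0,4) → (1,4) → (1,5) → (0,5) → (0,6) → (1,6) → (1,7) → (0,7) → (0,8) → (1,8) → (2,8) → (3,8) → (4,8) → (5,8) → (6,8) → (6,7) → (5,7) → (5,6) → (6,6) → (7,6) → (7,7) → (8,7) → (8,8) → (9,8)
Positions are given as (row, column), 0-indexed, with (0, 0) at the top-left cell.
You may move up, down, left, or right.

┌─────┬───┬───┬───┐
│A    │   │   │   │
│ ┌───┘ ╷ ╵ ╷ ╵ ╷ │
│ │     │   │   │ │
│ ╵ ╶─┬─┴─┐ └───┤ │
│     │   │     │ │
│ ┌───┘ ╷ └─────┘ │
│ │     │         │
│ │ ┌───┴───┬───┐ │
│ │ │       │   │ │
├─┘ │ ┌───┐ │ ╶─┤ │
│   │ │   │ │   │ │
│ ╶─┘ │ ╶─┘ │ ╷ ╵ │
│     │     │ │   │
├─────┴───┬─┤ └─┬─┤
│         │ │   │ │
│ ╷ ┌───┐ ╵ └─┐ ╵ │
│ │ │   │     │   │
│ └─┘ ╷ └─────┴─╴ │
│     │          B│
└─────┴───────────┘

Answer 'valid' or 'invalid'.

Checking path validity:
Result: All consecutive moves are passable.

valid

Correct solution:

┌─────┬───┬───┬───┐
│A    │↱ ↓│↱ ↓│↱ ↓│
│ ┌───┘ ╷ ╵ ╷ ╵ ╷ │
│↓│↱ → ↑│↳ ↑│↳ ↑│↓│
│ ╵ ╶─┬─┴─┐ └───┤ │
│↳ ↑  │   │     │↓│
│ ┌───┘ ╷ └─────┘ │
│ │     │        ↓│
│ │ ┌───┴───┬───┐ │
│ │ │       │   │↓│
├─┘ │ ┌───┐ │ ╶─┤ │
│   │ │   │ │↓ ↰│↓│
│ ╶─┘ │ ╶─┘ │ ╷ ╵ │
│     │     │↓│↑ ↲│
├─────┴───┬─┤ └─┬─┤
│         │ │↳ ↓│ │
│ ╷ ┌───┐ ╵ └─┐ ╵ │
│ │ │   │     │↳ ↓│
│ └─┘ ╷ └─────┴─╴ │
│     │          B│
└─────┴───────────┘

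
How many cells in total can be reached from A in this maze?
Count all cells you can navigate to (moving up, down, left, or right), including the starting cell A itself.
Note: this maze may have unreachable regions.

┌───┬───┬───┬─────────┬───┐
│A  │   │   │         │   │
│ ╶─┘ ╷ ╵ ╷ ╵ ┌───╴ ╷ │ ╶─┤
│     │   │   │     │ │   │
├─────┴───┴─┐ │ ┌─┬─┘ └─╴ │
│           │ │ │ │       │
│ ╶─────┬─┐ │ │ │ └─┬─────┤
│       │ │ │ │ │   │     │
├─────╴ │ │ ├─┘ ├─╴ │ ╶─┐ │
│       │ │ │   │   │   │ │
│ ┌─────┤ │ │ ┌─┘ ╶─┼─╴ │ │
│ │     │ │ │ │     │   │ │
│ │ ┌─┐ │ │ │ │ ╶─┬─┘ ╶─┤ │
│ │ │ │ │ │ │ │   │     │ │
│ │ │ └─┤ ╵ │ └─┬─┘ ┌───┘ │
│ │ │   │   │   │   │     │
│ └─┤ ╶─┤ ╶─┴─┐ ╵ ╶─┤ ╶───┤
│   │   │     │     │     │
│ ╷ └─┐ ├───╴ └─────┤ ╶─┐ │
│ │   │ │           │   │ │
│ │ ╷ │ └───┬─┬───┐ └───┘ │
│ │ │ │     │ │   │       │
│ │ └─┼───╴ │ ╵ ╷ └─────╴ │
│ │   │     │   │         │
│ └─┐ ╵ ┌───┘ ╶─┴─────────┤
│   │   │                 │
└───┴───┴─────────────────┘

Using BFS/flood-fill to find all reachable cells from A:
Maze size: 13 × 13 = 169 total cells
16 cell(s) are walled off and cannot be reached from A.
Reachable cells: 153

Reachable region (· marks reachable cells):

┌───┬───┬───┬─────────┬───┐
│A ·│· ·│· ·│· · · · ·│· ·│
│ ╶─┘ ╷ ╵ ╷ ╵ ┌───╴ ╷ │ ╶─┤
│· · ·│· ·│· ·│· · ·│·│· ·│
├─────┴───┴─┐ │ ┌─┬─┘ └─╴ │
│· · · · · ·│·│·│ │· · · ·│
│ ╶─────┬─┐ │ │ │ └─┬─────┤
│· · · ·│·│·│·│·│   │· · ·│
├─────╴ │ │ ├─┘ ├─╴ │ ╶─┐ │
│· · · ·│·│·│· ·│   │· ·│·│
│ ┌─────┤ │ │ ┌─┘ ╶─┼─╴ │ │
│·│     │·│·│·│     │· ·│·│
│ │ ┌─┐ │ │ │ │ ╶─┬─┘ ╶─┤ │
│·│ │·│ │·│·│·│   │· · ·│·│
│ │ │ └─┤ ╵ │ └─┬─┘ ┌───┘ │
│·│ │· ·│· ·│· ·│· ·│· · ·│
│ └─┤ ╶─┤ ╶─┴─┐ ╵ ╶─┤ ╶───┤
│· ·│· ·│· · ·│· · ·│· · ·│
│ ╷ └─┐ ├───╴ └─────┤ ╶─┐ │
│·│· ·│·│· · · · · ·│· ·│·│
│ │ ╷ │ └───┬─┬───┐ └───┘ │
│·│·│·│· · ·│·│· ·│· · · ·│
│ │ └─┼───╴ │ ╵ ╷ └─────╴ │
│·│· ·│· · ·│· ·│· · · · ·│
│ └─┐ ╵ ┌───┘ ╶─┴─────────┤
│· ·│· ·│· · · · · · · · ·│
└───┴───┴─────────────────┘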